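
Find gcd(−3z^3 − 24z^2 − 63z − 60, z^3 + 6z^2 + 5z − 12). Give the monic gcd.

Euclidean algorithm in ℚ[z]:
  −3z^3 − 24z^2 − 63z − 60 = (−3)(z^3 + 6z^2 + 5z − 12) + (−6z^2 − 48z − 96)
  z^3 + 6z^2 + 5z − 12 = (−(1/6)z + 1/3)(−6z^2 − 48z − 96) + (5z + 20)
  −6z^2 − 48z − 96 = (−(6/5)z − 24/5)(5z + 20) + (0)
Last nonzero remainder: 5z + 20. Dividing through by 5 gives the monic gcd z + 4.

z + 4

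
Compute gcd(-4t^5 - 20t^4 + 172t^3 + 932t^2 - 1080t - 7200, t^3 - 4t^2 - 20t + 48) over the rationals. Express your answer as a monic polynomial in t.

Euclidean algorithm in ℚ[t]:
  -4t^5 - 20t^4 + 172t^3 + 932t^2 - 1080t - 7200 = (-4t^2 - 36t - 52)(t^3 - 4t^2 - 20t + 48) + (196t^2 - 392t - 4704)
  t^3 - 4t^2 - 20t + 48 = ((1/196)t - 1/98)(196t^2 - 392t - 4704) + (0)
Last nonzero remainder: 196t^2 - 392t - 4704. Dividing through by 196 gives the monic gcd t^2 - 2t - 24.

t^2 - 2t - 24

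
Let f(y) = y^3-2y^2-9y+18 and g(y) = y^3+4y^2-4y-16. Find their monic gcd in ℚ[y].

y-2

Repeated division with remainder:
  y^3-2y^2-9y+18 = (y^3+4y^2-4y-16) + (-6y^2-5y+34)
  y^3+4y^2-4y-16 = (-(1/6)y-19/36)(-6y^2-5y+34) + (-(35/36)y+35/18)
  -6y^2-5y+34 = ((216/35)y+612/35)(-(35/36)y+35/18) + (0)
Last nonzero remainder: -(35/36)y+35/18. Dividing through by -35/36 gives the monic gcd y-2.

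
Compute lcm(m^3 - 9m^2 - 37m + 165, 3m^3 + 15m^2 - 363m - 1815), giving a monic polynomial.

m^4 + 2m^3 - 136m^2 - 242m + 1815

Repeated division with remainder:
  m^3 - 9m^2 - 37m + 165 = (1/3)(3m^3 + 15m^2 - 363m - 1815) + (-14m^2 + 84m + 770)
  3m^3 + 15m^2 - 363m - 1815 = (-(3/14)m - 33/14)(-14m^2 + 84m + 770) + (0)
Last nonzero remainder: -14m^2 + 84m + 770. Dividing through by -14 gives the monic gcd m^2 - 6m - 55.
Then lcm(f, g) = f·g / gcd(f, g); expanding and making the result monic gives the answer.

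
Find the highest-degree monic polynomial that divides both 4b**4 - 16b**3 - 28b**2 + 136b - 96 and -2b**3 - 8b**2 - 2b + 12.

b**2 + 2b - 3

Apply the Euclidean algorithm:
  4b**4 - 16b**3 - 28b**2 + 136b - 96 = (-2b + 16)(-2b**3 - 8b**2 - 2b + 12) + (96b**2 + 192b - 288)
  -2b**3 - 8b**2 - 2b + 12 = (-(1/48)b - 1/24)(96b**2 + 192b - 288) + (0)
Last nonzero remainder: 96b**2 + 192b - 288. Dividing through by 96 gives the monic gcd b**2 + 2b - 3.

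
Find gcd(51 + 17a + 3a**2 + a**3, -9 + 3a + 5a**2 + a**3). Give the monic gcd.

Repeated division with remainder:
  a**3 + 3a**2 + 17a + 51 = (a**3 + 5a**2 + 3a - 9) + (-2a**2 + 14a + 60)
  a**3 + 5a**2 + 3a - 9 = (-(1/2)a - 6)(-2a**2 + 14a + 60) + (117a + 351)
  -2a**2 + 14a + 60 = (-(2/117)a + 20/117)(117a + 351) + (0)
Last nonzero remainder: 117a + 351. Dividing through by 117 gives the monic gcd a + 3.

3 + a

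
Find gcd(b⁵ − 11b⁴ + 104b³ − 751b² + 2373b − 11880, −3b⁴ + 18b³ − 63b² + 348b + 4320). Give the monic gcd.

By polynomial division,
  b⁵ − 11b⁴ + 104b³ − 751b² + 2373b − 11880 = (−(1/3)b + 5/3)(−3b⁴ + 18b³ − 63b² + 348b + 4320) + (53b³ − 530b² + 3233b − 19080)
  −3b⁴ + 18b³ − 63b² + 348b + 4320 = (−(3/53)b − 12/53)(53b³ − 530b² + 3233b − 19080) + (0)
Last nonzero remainder: 53b³ − 530b² + 3233b − 19080. Dividing through by 53 gives the monic gcd b³ − 10b² + 61b − 360.

b³ − 10b² + 61b − 360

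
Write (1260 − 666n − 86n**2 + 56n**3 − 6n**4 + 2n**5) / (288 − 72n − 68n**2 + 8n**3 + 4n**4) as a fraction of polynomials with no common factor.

Repeated division with remainder:
  2n**5 − 6n**4 + 56n**3 − 86n**2 − 666n + 1260 = ((1/2)n − 5/2)(4n**4 + 8n**3 − 68n**2 − 72n + 288) + (110n**3 − 220n**2 − 990n + 1980)
  4n**4 + 8n**3 − 68n**2 − 72n + 288 = ((2/55)n + 8/55)(110n**3 − 220n**2 − 990n + 1980) + (0)
Last nonzero remainder: 110n**3 − 220n**2 − 990n + 1980. Dividing through by 110 gives the monic gcd n**3 − 2n**2 − 9n + 18.
Cancel n**3 − 2n**2 − 9n + 18 from numerator and denominator to get the reduced form.

(35 − n + n**2)/(8 + 2n)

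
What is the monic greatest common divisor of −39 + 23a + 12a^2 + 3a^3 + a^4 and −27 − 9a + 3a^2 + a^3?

By polynomial division,
  a^4 + 3a^3 + 12a^2 + 23a − 39 = (a)(a^3 + 3a^2 − 9a − 27) + (21a^2 + 50a − 39)
  a^3 + 3a^2 − 9a − 27 = ((1/21)a + 13/441)(21a^2 + 50a − 39) + (−(3800/441)a − 3800/147)
  21a^2 + 50a − 39 = (−(9261/3800)a + 5733/3800)(−(3800/441)a − 3800/147) + (0)
Last nonzero remainder: −(3800/441)a − 3800/147. Dividing through by −3800/441 gives the monic gcd a + 3.

3 + a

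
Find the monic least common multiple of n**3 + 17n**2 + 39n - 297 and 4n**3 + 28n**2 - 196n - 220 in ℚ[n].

n**5 + 13n**4 - 34n**3 - 538n**2 + 993n + 1485

Repeated division with remainder:
  n**3 + 17n**2 + 39n - 297 = (1/4)(4n**3 + 28n**2 - 196n - 220) + (10n**2 + 88n - 242)
  4n**3 + 28n**2 - 196n - 220 = ((2/5)n - 18/25)(10n**2 + 88n - 242) + (-(896/25)n - 9856/25)
  10n**2 + 88n - 242 = (-(125/448)n + 275/448)(-(896/25)n - 9856/25) + (0)
Last nonzero remainder: -(896/25)n - 9856/25. Dividing through by -896/25 gives the monic gcd n + 11.
Then lcm(f, g) = f·g / gcd(f, g); expanding and making the result monic gives the answer.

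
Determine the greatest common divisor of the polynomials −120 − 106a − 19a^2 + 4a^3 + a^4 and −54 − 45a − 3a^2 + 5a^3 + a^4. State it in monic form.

6 + 5a + a^2

By polynomial division,
  a^4 + 4a^3 − 19a^2 − 106a − 120 = (a^4 + 5a^3 − 3a^2 − 45a − 54) + (−a^3 − 16a^2 − 61a − 66)
  a^4 + 5a^3 − 3a^2 − 45a − 54 = (−a + 11)(−a^3 − 16a^2 − 61a − 66) + (112a^2 + 560a + 672)
  −a^3 − 16a^2 − 61a − 66 = (−(1/112)a − 11/112)(112a^2 + 560a + 672) + (0)
Last nonzero remainder: 112a^2 + 560a + 672. Dividing through by 112 gives the monic gcd a^2 + 5a + 6.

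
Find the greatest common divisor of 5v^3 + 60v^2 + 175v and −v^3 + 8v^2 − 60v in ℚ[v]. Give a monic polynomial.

Repeated division with remainder:
  5v^3 + 60v^2 + 175v = (−5)(−v^3 + 8v^2 − 60v) + (100v^2 − 125v)
  −v^3 + 8v^2 − 60v = (−(1/100)v + 27/400)(100v^2 − 125v) + (−(825/16)v)
  100v^2 − 125v = (−(64/33)v + 80/33)(−(825/16)v) + (0)
Last nonzero remainder: −(825/16)v. Dividing through by −825/16 gives the monic gcd v.

v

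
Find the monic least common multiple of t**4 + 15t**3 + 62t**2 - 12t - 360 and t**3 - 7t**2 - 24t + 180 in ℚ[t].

t**6 + 3t**5 - 82t**4 - 216t**3 + 2016t**2 + 3888t - 12960

Apply the Euclidean algorithm:
  t**4 + 15t**3 + 62t**2 - 12t - 360 = (t + 22)(t**3 - 7t**2 - 24t + 180) + (240t**2 + 336t - 4320)
  t**3 - 7t**2 - 24t + 180 = ((1/240)t - 7/200)(240t**2 + 336t - 4320) + ((144/25)t + 144/5)
  240t**2 + 336t - 4320 = ((125/3)t - 150)((144/25)t + 144/5) + (0)
Last nonzero remainder: (144/25)t + 144/5. Dividing through by 144/25 gives the monic gcd t + 5.
Then lcm(f, g) = f·g / gcd(f, g); expanding and making the result monic gives the answer.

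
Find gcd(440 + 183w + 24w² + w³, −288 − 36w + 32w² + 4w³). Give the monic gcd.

Euclidean algorithm in ℚ[w]:
  w³ + 24w² + 183w + 440 = (1/4)(4w³ + 32w² − 36w − 288) + (16w² + 192w + 512)
  4w³ + 32w² − 36w − 288 = ((1/4)w − 1)(16w² + 192w + 512) + (28w + 224)
  16w² + 192w + 512 = ((4/7)w + 16/7)(28w + 224) + (0)
Last nonzero remainder: 28w + 224. Dividing through by 28 gives the monic gcd w + 8.

8 + w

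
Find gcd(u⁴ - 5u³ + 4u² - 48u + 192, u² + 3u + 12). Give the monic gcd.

Repeated division with remainder:
  u⁴ - 5u³ + 4u² - 48u + 192 = (u² - 8u + 16)(u² + 3u + 12) + (0)
The last nonzero remainder u² + 3u + 12 is already monic.

u² + 3u + 12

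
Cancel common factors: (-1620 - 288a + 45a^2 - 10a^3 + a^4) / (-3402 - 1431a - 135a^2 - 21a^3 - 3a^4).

Repeated division with remainder:
  a^4 - 10a^3 + 45a^2 - 288a - 1620 = (-1/3)(-3a^4 - 21a^3 - 135a^2 - 1431a - 3402) + (-17a^3 - 765a - 2754)
  -3a^4 - 21a^3 - 135a^2 - 1431a - 3402 = ((3/17)a + 21/17)(-17a^3 - 765a - 2754) + (0)
Last nonzero remainder: -17a^3 - 765a - 2754. Dividing through by -17 gives the monic gcd a^3 + 45a + 162.
Cancel a^3 + 45a + 162 from numerator and denominator to get the reduced form.

(10 - a)/(21 + 3a)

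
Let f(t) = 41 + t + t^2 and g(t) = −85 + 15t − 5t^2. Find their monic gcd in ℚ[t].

1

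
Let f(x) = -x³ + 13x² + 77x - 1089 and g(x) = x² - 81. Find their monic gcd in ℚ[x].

x + 9

Euclidean algorithm in ℚ[x]:
  -x³ + 13x² + 77x - 1089 = (-x + 13)(x² - 81) + (-4x - 36)
  x² - 81 = (-(1/4)x + 9/4)(-4x - 36) + (0)
Last nonzero remainder: -4x - 36. Dividing through by -4 gives the monic gcd x + 9.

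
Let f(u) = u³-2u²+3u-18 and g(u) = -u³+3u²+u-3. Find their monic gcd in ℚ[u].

u-3

Apply the Euclidean algorithm:
  u³-2u²+3u-18 = (-1)(-u³+3u²+u-3) + (u²+4u-21)
  -u³+3u²+u-3 = (-u+7)(u²+4u-21) + (-48u+144)
  u²+4u-21 = (-(1/48)u-7/48)(-48u+144) + (0)
Last nonzero remainder: -48u+144. Dividing through by -48 gives the monic gcd u-3.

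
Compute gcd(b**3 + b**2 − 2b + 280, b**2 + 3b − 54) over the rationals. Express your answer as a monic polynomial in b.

Apply the Euclidean algorithm:
  b**3 + b**2 − 2b + 280 = (b − 2)(b**2 + 3b − 54) + (58b + 172)
  b**2 + 3b − 54 = ((1/58)b + 1/1682)(58b + 172) + (−45500/841)
  58b + 172 = (−(24389/22750)b − 36163/11375)(−45500/841) + (0)
The last nonzero remainder is the constant −45500/841, so the polynomials are coprime and gcd = 1.

1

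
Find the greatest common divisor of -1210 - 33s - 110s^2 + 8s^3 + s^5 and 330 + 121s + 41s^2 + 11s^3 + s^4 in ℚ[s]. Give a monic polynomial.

Euclidean algorithm in ℚ[s]:
  s^5 + 8s^3 - 110s^2 - 33s - 1210 = (s - 11)(s^4 + 11s^3 + 41s^2 + 121s + 330) + (88s^3 + 220s^2 + 968s + 2420)
  s^4 + 11s^3 + 41s^2 + 121s + 330 = ((1/88)s + 17/176)(88s^3 + 220s^2 + 968s + 2420) + ((35/4)s^2 + 385/4)
  88s^3 + 220s^2 + 968s + 2420 = ((352/35)s + 176/7)((35/4)s^2 + 385/4) + (0)
Last nonzero remainder: (35/4)s^2 + 385/4. Dividing through by 35/4 gives the monic gcd s^2 + 11.

11 + s^2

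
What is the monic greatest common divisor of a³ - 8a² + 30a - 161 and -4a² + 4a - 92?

Repeated division with remainder:
  a³ - 8a² + 30a - 161 = (-(1/4)a + 7/4)(-4a² + 4a - 92) + (0)
Last nonzero remainder: -4a² + 4a - 92. Dividing through by -4 gives the monic gcd a² - a + 23.

a² - a + 23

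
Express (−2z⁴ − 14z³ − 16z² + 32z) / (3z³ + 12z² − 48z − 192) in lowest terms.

(−2z² + 2z)/(3z − 12)

Apply the Euclidean algorithm:
  −2z⁴ − 14z³ − 16z² + 32z = (−(2/3)z − 2)(3z³ + 12z² − 48z − 192) + (−24z² − 192z − 384)
  3z³ + 12z² − 48z − 192 = (−(1/8)z + 1/2)(−24z² − 192z − 384) + (0)
Last nonzero remainder: −24z² − 192z − 384. Dividing through by −24 gives the monic gcd z² + 8z + 16.
Cancel z² + 8z + 16 from numerator and denominator to get the reduced form.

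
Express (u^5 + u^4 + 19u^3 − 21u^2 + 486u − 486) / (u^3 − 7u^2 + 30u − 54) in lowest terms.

Repeated division with remainder:
  u^5 + u^4 + 19u^3 − 21u^2 + 486u − 486 = (u^2 + 8u + 45)(u^3 − 7u^2 + 30u − 54) + (108u^2 − 432u + 1944)
  u^3 − 7u^2 + 30u − 54 = ((1/108)u − 1/36)(108u^2 − 432u + 1944) + (0)
Last nonzero remainder: 108u^2 − 432u + 1944. Dividing through by 108 gives the monic gcd u^2 − 4u + 18.
Cancel u^2 − 4u + 18 from numerator and denominator to get the reduced form.

(u^3 + 5u^2 + 21u − 27)/(u − 3)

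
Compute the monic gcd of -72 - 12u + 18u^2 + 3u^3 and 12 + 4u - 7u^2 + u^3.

-2 + u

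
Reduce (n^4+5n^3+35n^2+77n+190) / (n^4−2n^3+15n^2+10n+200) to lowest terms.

Euclidean algorithm in ℚ[n]:
  n^4+5n^3+35n^2+77n+190 = (n^4−2n^3+15n^2+10n+200) + (7n^3+20n^2+67n−10)
  n^4−2n^3+15n^2+10n+200 = ((1/7)n−34/49)(7n^3+20n^2+67n−10) + ((946/49)n^2+(2838/49)n+9460/49)
  7n^3+20n^2+67n−10 = ((343/946)n−49/946)((946/49)n^2+(2838/49)n+9460/49) + (0)
Last nonzero remainder: (946/49)n^2+(2838/49)n+9460/49. Dividing through by 946/49 gives the monic gcd n^2+3n+10.
Cancel n^2+3n+10 from numerator and denominator to get the reduced form.

(n^2+2n+19)/(n^2−5n+20)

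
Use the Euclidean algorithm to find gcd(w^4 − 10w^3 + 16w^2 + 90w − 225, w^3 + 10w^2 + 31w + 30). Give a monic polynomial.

w + 3

Euclidean algorithm in ℚ[w]:
  w^4 − 10w^3 + 16w^2 + 90w − 225 = (w − 20)(w^3 + 10w^2 + 31w + 30) + (185w^2 + 680w + 375)
  w^3 + 10w^2 + 31w + 30 = ((1/185)w + 234/6845)(185w^2 + 680w + 375) + ((7840/1369)w + 23520/1369)
  185w^2 + 680w + 375 = ((50653/1568)w + 34225/1568)((7840/1369)w + 23520/1369) + (0)
Last nonzero remainder: (7840/1369)w + 23520/1369. Dividing through by 7840/1369 gives the monic gcd w + 3.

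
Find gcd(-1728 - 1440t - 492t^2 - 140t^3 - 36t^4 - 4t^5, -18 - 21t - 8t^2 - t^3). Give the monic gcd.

By polynomial division,
  -4t^5 - 36t^4 - 140t^3 - 492t^2 - 1440t - 1728 = (4t^2 + 4t + 24)(-t^3 - 8t^2 - 21t - 18) + (-144t^2 - 864t - 1296)
  -t^3 - 8t^2 - 21t - 18 = ((1/144)t + 1/72)(-144t^2 - 864t - 1296) + (0)
Last nonzero remainder: -144t^2 - 864t - 1296. Dividing through by -144 gives the monic gcd t^2 + 6t + 9.

9 + 6t + t^2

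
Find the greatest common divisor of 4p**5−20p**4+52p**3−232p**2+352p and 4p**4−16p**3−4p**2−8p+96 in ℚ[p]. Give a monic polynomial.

Apply the Euclidean algorithm:
  4p**5−20p**4+52p**3−232p**2+352p = (p−1)(4p**4−16p**3−4p**2−8p+96) + (40p**3−228p**2+248p+96)
  4p**4−16p**3−4p**2−8p+96 = ((1/10)p+17/100)(40p**3−228p**2+248p+96) + ((249/25)p**2−(1494/25)p+1992/25)
  40p**3−228p**2+248p+96 = ((1000/249)p+100/83)((249/25)p**2−(1494/25)p+1992/25) + (0)
Last nonzero remainder: (249/25)p**2−(1494/25)p+1992/25. Dividing through by 249/25 gives the monic gcd p**2−6p+8.

p**2−6p+8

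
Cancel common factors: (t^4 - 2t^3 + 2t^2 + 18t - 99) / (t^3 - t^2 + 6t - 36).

(t^3 + t^2 + 5t + 33)/(t^2 + 2t + 12)

Apply the Euclidean algorithm:
  t^4 - 2t^3 + 2t^2 + 18t - 99 = (t - 1)(t^3 - t^2 + 6t - 36) + (-5t^2 + 60t - 135)
  t^3 - t^2 + 6t - 36 = (-(1/5)t - 11/5)(-5t^2 + 60t - 135) + (111t - 333)
  -5t^2 + 60t - 135 = (-(5/111)t + 15/37)(111t - 333) + (0)
Last nonzero remainder: 111t - 333. Dividing through by 111 gives the monic gcd t - 3.
Cancel t - 3 from numerator and denominator to get the reduced form.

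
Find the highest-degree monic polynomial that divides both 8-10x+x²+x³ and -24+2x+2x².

Repeated division with remainder:
  x³+x²-10x+8 = ((1/2)x)(2x²+2x-24) + (2x+8)
  2x²+2x-24 = (x-3)(2x+8) + (0)
Last nonzero remainder: 2x+8. Dividing through by 2 gives the monic gcd x+4.

4+x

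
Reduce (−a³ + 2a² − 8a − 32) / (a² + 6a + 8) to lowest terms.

Euclidean algorithm in ℚ[a]:
  −a³ + 2a² − 8a − 32 = (−a + 8)(a² + 6a + 8) + (−48a − 96)
  a² + 6a + 8 = (−(1/48)a − 1/12)(−48a − 96) + (0)
Last nonzero remainder: −48a − 96. Dividing through by −48 gives the monic gcd a + 2.
Cancel a + 2 from numerator and denominator to get the reduced form.

(−a² + 4a − 16)/(a + 4)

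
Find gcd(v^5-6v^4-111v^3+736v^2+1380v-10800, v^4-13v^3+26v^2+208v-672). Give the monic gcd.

By polynomial division,
  v^5-6v^4-111v^3+736v^2+1380v-10800 = (v+7)(v^4-13v^3+26v^2+208v-672) + (-46v^3+346v^2+596v-6096)
  v^4-13v^3+26v^2+208v-672 = (-(1/46)v+63/529)(-46v^3+346v^2+596v-6096) + (-(1190/529)v^2+(2380/529)v+28560/529)
  -46v^3+346v^2+596v-6096 = ((12167/595)v-67183/595)(-(1190/529)v^2+(2380/529)v+28560/529) + (0)
Last nonzero remainder: -(1190/529)v^2+(2380/529)v+28560/529. Dividing through by -1190/529 gives the monic gcd v^2-2v-24.

v^2-2v-24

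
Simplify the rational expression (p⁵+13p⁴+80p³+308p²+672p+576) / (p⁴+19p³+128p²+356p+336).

Repeated division with remainder:
  p⁵+13p⁴+80p³+308p²+672p+576 = (p-6)(p⁴+19p³+128p²+356p+336) + (66p³+720p²+2472p+2592)
  p⁴+19p³+128p²+356p+336 = ((1/66)p+89/726)(66p³+720p²+2472p+2592) + ((276/121)p²+(1656/121)p+2208/121)
  66p³+720p²+2472p+2592 = ((1331/46)p+3267/23)((276/121)p²+(1656/121)p+2208/121) + (0)
Last nonzero remainder: (276/121)p²+(1656/121)p+2208/121. Dividing through by 276/121 gives the monic gcd p²+6p+8.
Cancel p²+6p+8 from numerator and denominator to get the reduced form.

(p³+7p²+30p+72)/(p²+13p+42)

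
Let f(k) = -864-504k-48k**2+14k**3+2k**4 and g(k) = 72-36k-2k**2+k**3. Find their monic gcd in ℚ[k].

-36+k**2

By polynomial division,
  2k**4+14k**3-48k**2-504k-864 = (2k+18)(k**3-2k**2-36k+72) + (60k**2-2160)
  k**3-2k**2-36k+72 = ((1/60)k-1/30)(60k**2-2160) + (0)
Last nonzero remainder: 60k**2-2160. Dividing through by 60 gives the monic gcd k**2-36.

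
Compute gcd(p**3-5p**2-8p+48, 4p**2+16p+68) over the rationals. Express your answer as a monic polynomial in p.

1

Euclidean algorithm in ℚ[p]:
  p**3-5p**2-8p+48 = ((1/4)p-9/4)(4p**2+16p+68) + (11p+201)
  4p**2+16p+68 = ((4/11)p-628/121)(11p+201) + (134456/121)
  11p+201 = ((1331/134456)p+24321/134456)(134456/121) + (0)
The last nonzero remainder is the constant 134456/121, so the polynomials are coprime and gcd = 1.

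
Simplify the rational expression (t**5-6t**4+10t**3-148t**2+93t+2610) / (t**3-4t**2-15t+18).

(t**3-3t**2+19t-145)/(t-1)

Repeated division with remainder:
  t**5-6t**4+10t**3-148t**2+93t+2610 = (t**2-2t+17)(t**3-4t**2-15t+18) + (-128t**2+384t+2304)
  t**3-4t**2-15t+18 = (-(1/128)t+1/128)(-128t**2+384t+2304) + (0)
Last nonzero remainder: -128t**2+384t+2304. Dividing through by -128 gives the monic gcd t**2-3t-18.
Cancel t**2-3t-18 from numerator and denominator to get the reduced form.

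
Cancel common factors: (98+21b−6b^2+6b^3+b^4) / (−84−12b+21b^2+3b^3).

(7−3b+b^2)/(−6+3b)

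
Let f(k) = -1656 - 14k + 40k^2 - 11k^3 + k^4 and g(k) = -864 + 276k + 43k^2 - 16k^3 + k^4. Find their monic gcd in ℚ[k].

-36 - 5k + k^2

Apply the Euclidean algorithm:
  k^4 - 11k^3 + 40k^2 - 14k - 1656 = (k^4 - 16k^3 + 43k^2 + 276k - 864) + (5k^3 - 3k^2 - 290k - 792)
  k^4 - 16k^3 + 43k^2 + 276k - 864 = ((1/5)k - 77/25)(5k^3 - 3k^2 - 290k - 792) + ((2294/25)k^2 - (2294/5)k - 82584/25)
  5k^3 - 3k^2 - 290k - 792 = ((125/2294)k + 275/1147)((2294/25)k^2 - (2294/5)k - 82584/25) + (0)
Last nonzero remainder: (2294/25)k^2 - (2294/5)k - 82584/25. Dividing through by 2294/25 gives the monic gcd k^2 - 5k - 36.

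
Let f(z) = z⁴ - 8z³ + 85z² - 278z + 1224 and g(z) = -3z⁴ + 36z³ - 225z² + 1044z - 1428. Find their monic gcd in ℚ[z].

By polynomial division,
  z⁴ - 8z³ + 85z² - 278z + 1224 = (-1/3)(-3z⁴ + 36z³ - 225z² + 1044z - 1428) + (4z³ + 10z² + 70z + 748)
  -3z⁴ + 36z³ - 225z² + 1044z - 1428 = (-(3/4)z + 87/8)(4z³ + 10z² + 70z + 748) + (-(1125/4)z² + (3375/4)z - 19125/2)
  4z³ + 10z² + 70z + 748 = (-(16/1125)z - 88/1125)(-(1125/4)z² + (3375/4)z - 19125/2) + (0)
Last nonzero remainder: -(1125/4)z² + (3375/4)z - 19125/2. Dividing through by -1125/4 gives the monic gcd z² - 3z + 34.

z² - 3z + 34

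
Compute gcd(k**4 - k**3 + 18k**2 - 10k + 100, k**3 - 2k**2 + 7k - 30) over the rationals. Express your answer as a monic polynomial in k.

By polynomial division,
  k**4 - k**3 + 18k**2 - 10k + 100 = (k + 1)(k**3 - 2k**2 + 7k - 30) + (13k**2 + 13k + 130)
  k**3 - 2k**2 + 7k - 30 = ((1/13)k - 3/13)(13k**2 + 13k + 130) + (0)
Last nonzero remainder: 13k**2 + 13k + 130. Dividing through by 13 gives the monic gcd k**2 + k + 10.

k**2 + k + 10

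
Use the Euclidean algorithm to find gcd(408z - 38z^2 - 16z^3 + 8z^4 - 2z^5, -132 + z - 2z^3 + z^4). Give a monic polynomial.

By polynomial division,
  -2z^5 + 8z^4 - 16z^3 - 38z^2 + 408z = (-2z + 4)(z^4 - 2z^3 + z - 132) + (-8z^3 - 36z^2 + 140z + 528)
  z^4 - 2z^3 + z - 132 = (-(1/8)z + 13/16)(-8z^3 - 36z^2 + 140z + 528) + ((187/4)z^2 - (187/4)z - 561)
  -8z^3 - 36z^2 + 140z + 528 = (-(32/187)z - 16/17)((187/4)z^2 - (187/4)z - 561) + (0)
Last nonzero remainder: (187/4)z^2 - (187/4)z - 561. Dividing through by 187/4 gives the monic gcd z^2 - z - 12.

-12 - z + z^2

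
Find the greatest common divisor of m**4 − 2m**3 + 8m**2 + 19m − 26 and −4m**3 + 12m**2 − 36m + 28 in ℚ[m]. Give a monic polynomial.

m − 1

Apply the Euclidean algorithm:
  m**4 − 2m**3 + 8m**2 + 19m − 26 = (−(1/4)m − 1/4)(−4m**3 + 12m**2 − 36m + 28) + (2m**2 + 17m − 19)
  −4m**3 + 12m**2 − 36m + 28 = (−2m + 23)(2m**2 + 17m − 19) + (−465m + 465)
  2m**2 + 17m − 19 = (−(2/465)m − 19/465)(−465m + 465) + (0)
Last nonzero remainder: −465m + 465. Dividing through by −465 gives the monic gcd m − 1.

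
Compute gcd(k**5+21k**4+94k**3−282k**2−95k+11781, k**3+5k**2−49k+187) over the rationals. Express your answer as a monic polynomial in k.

k**3+5k**2−49k+187

Euclidean algorithm in ℚ[k]:
  k**5+21k**4+94k**3−282k**2−95k+11781 = (k**2+16k+63)(k**3+5k**2−49k+187) + (0)
The last nonzero remainder k**3+5k**2−49k+187 is already monic.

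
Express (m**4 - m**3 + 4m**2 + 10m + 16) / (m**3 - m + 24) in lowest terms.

(m**2 + 2m + 2)/(m + 3)

Apply the Euclidean algorithm:
  m**4 - m**3 + 4m**2 + 10m + 16 = (m - 1)(m**3 - m + 24) + (5m**2 - 15m + 40)
  m**3 - m + 24 = ((1/5)m + 3/5)(5m**2 - 15m + 40) + (0)
Last nonzero remainder: 5m**2 - 15m + 40. Dividing through by 5 gives the monic gcd m**2 - 3m + 8.
Cancel m**2 - 3m + 8 from numerator and denominator to get the reduced form.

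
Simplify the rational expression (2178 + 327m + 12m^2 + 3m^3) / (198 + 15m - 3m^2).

(-121 + 2m - m^2)/(-11 + m)

Apply the Euclidean algorithm:
  3m^3 + 12m^2 + 327m + 2178 = (-m - 9)(-3m^2 + 15m + 198) + (660m + 3960)
  -3m^2 + 15m + 198 = (-(1/220)m + 1/20)(660m + 3960) + (0)
Last nonzero remainder: 660m + 3960. Dividing through by 660 gives the monic gcd m + 6.
Cancel m + 6 from numerator and denominator to get the reduced form.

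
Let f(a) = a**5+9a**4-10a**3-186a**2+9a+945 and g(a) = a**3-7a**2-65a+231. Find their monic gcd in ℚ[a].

Apply the Euclidean algorithm:
  a**5+9a**4-10a**3-186a**2+9a+945 = (a**2+16a+167)(a**3-7a**2-65a+231) + (1792a**2+7168a-37632)
  a**3-7a**2-65a+231 = ((1/1792)a-11/1792)(1792a**2+7168a-37632) + (0)
Last nonzero remainder: 1792a**2+7168a-37632. Dividing through by 1792 gives the monic gcd a**2+4a-21.

a**2+4a-21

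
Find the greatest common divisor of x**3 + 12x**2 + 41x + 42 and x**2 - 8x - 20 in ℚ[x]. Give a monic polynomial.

x + 2

Repeated division with remainder:
  x**3 + 12x**2 + 41x + 42 = (x + 20)(x**2 - 8x - 20) + (221x + 442)
  x**2 - 8x - 20 = ((1/221)x - 10/221)(221x + 442) + (0)
Last nonzero remainder: 221x + 442. Dividing through by 221 gives the monic gcd x + 2.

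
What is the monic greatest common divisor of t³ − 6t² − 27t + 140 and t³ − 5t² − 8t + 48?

t − 4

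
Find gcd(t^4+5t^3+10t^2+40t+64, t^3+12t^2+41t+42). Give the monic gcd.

Repeated division with remainder:
  t^4+5t^3+10t^2+40t+64 = (t-7)(t^3+12t^2+41t+42) + (53t^2+285t+358)
  t^3+12t^2+41t+42 = ((1/53)t+351/2809)(53t^2+285t+358) + (-(3840/2809)t-7680/2809)
  53t^2+285t+358 = (-(148877/3840)t-502811/3840)(-(3840/2809)t-7680/2809) + (0)
Last nonzero remainder: -(3840/2809)t-7680/2809. Dividing through by -3840/2809 gives the monic gcd t+2.

t+2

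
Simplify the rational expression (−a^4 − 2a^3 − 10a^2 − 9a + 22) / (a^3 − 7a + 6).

(−a^3 − 3a^2 − 13a − 22)/(a^2 + a − 6)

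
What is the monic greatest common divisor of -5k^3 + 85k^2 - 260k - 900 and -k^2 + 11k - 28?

Repeated division with remainder:
  -5k^3 + 85k^2 - 260k - 900 = (5k - 30)(-k^2 + 11k - 28) + (210k - 1740)
  -k^2 + 11k - 28 = (-(1/210)k + 19/1470)(210k - 1740) + (-270/49)
  210k - 1740 = (-(343/9)k + 2842/9)(-270/49) + (0)
The last nonzero remainder is the constant -270/49, so the polynomials are coprime and gcd = 1.

1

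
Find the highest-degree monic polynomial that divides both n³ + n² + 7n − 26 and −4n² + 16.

n − 2

Repeated division with remainder:
  n³ + n² + 7n − 26 = (−(1/4)n − 1/4)(−4n² + 16) + (11n − 22)
  −4n² + 16 = (−(4/11)n − 8/11)(11n − 22) + (0)
Last nonzero remainder: 11n − 22. Dividing through by 11 gives the monic gcd n − 2.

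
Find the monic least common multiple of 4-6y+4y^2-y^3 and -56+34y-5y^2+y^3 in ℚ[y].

Euclidean algorithm in ℚ[y]:
  -y^3+4y^2-6y+4 = (-1)(y^3-5y^2+34y-56) + (-y^2+28y-52)
  y^3-5y^2+34y-56 = (-y-23)(-y^2+28y-52) + (626y-1252)
  -y^2+28y-52 = (-(1/626)y+13/313)(626y-1252) + (0)
Last nonzero remainder: 626y-1252. Dividing through by 626 gives the monic gcd y-2.
Then lcm(f, g) = f·g / gcd(f, g); expanding and making the result monic gives the answer.

-112+180y-134y^2+46y^3-7y^4+y^5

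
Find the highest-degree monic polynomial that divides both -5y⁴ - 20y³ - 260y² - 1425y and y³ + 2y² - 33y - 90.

Repeated division with remainder:
  -5y⁴ - 20y³ - 260y² - 1425y = (-5y - 10)(y³ + 2y² - 33y - 90) + (-405y² - 2205y - 900)
  y³ + 2y² - 33y - 90 = (-(1/405)y + 31/3645)(-405y² - 2205y - 900) + (-(1334/81)y - 6670/81)
  -405y² - 2205y - 900 = ((32805/1334)y + 7290/667)(-(1334/81)y - 6670/81) + (0)
Last nonzero remainder: -(1334/81)y - 6670/81. Dividing through by -1334/81 gives the monic gcd y + 5.

y + 5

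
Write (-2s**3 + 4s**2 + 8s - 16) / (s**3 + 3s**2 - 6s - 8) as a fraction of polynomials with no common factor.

Repeated division with remainder:
  -2s**3 + 4s**2 + 8s - 16 = (-2)(s**3 + 3s**2 - 6s - 8) + (10s**2 - 4s - 32)
  s**3 + 3s**2 - 6s - 8 = ((1/10)s + 17/50)(10s**2 - 4s - 32) + (-(36/25)s + 72/25)
  10s**2 - 4s - 32 = (-(125/18)s - 100/9)(-(36/25)s + 72/25) + (0)
Last nonzero remainder: -(36/25)s + 72/25. Dividing through by -36/25 gives the monic gcd s - 2.
Cancel s - 2 from numerator and denominator to get the reduced form.

(-2s**2 + 8)/(s**2 + 5s + 4)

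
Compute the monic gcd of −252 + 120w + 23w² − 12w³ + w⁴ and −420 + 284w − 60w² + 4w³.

−7 + w

Repeated division with remainder:
  w⁴ − 12w³ + 23w² + 120w − 252 = ((1/4)w + 3/4)(4w³ − 60w² + 284w − 420) + (−3w² + 12w + 63)
  4w³ − 60w² + 284w − 420 = (−(4/3)w + 44/3)(−3w² + 12w + 63) + (192w − 1344)
  −3w² + 12w + 63 = (−(1/64)w − 3/64)(192w − 1344) + (0)
Last nonzero remainder: 192w − 1344. Dividing through by 192 gives the monic gcd w − 7.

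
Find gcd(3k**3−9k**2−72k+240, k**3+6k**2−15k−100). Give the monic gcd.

k**2+k−20

By polynomial division,
  3k**3−9k**2−72k+240 = (3)(k**3+6k**2−15k−100) + (−27k**2−27k+540)
  k**3+6k**2−15k−100 = (−(1/27)k−5/27)(−27k**2−27k+540) + (0)
Last nonzero remainder: −27k**2−27k+540. Dividing through by −27 gives the monic gcd k**2+k−20.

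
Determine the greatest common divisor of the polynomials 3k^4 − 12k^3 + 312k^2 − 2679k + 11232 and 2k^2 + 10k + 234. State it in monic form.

k^2 + 5k + 117

Repeated division with remainder:
  3k^4 − 12k^3 + 312k^2 − 2679k + 11232 = ((3/2)k^2 − (27/2)k + 48)(2k^2 + 10k + 234) + (0)
Last nonzero remainder: 2k^2 + 10k + 234. Dividing through by 2 gives the monic gcd k^2 + 5k + 117.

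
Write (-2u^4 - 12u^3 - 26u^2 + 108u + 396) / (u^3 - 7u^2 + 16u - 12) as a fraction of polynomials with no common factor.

(-2u^3 - 18u^2 - 80u - 132)/(u^2 - 4u + 4)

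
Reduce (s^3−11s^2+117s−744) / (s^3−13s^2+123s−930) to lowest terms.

Apply the Euclidean algorithm:
  s^3−11s^2+117s−744 = (s^3−13s^2+123s−930) + (2s^2−6s+186)
  s^3−13s^2+123s−930 = ((1/2)s−5)(2s^2−6s+186) + (0)
Last nonzero remainder: 2s^2−6s+186. Dividing through by 2 gives the monic gcd s^2−3s+93.
Cancel s^2−3s+93 from numerator and denominator to get the reduced form.

(s−8)/(s−10)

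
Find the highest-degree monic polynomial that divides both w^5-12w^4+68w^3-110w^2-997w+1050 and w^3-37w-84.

w^2-4w-21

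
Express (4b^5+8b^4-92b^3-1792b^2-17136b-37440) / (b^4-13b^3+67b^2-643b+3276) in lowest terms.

Apply the Euclidean algorithm:
  4b^5+8b^4-92b^3-1792b^2-17136b-37440 = (4b+60)(b^4-13b^3+67b^2-643b+3276) + (420b^3-3240b^2+8340b-234000)
  b^4-13b^3+67b^2-643b+3276 = ((1/420)b-37/2940)(420b^3-3240b^2+8340b-234000) + ((312/49)b^2+(936/49)b+16224/49)
  420b^3-3240b^2+8340b-234000 = ((1715/26)b-18375/26)((312/49)b^2+(936/49)b+16224/49) + (0)
Last nonzero remainder: (312/49)b^2+(936/49)b+16224/49. Dividing through by 312/49 gives the monic gcd b^2+3b+52.
Cancel b^2+3b+52 from numerator and denominator to get the reduced form.

(4b^3-4b^2-288b-720)/(b^2-16b+63)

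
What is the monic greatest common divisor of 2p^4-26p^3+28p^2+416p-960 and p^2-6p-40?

p^2-6p-40

Apply the Euclidean algorithm:
  2p^4-26p^3+28p^2+416p-960 = (2p^2-14p+24)(p^2-6p-40) + (0)
The last nonzero remainder p^2-6p-40 is already monic.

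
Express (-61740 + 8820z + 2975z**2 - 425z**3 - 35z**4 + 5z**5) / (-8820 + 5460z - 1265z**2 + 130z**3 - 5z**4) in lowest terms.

(-42 - 13z - z**2)/(-6 + z)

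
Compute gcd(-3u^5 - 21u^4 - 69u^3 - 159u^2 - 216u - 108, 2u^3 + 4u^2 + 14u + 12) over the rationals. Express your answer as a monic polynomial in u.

By polynomial division,
  -3u^5 - 21u^4 - 69u^3 - 159u^2 - 216u - 108 = (-(3/2)u^2 - (15/2)u - 9)(2u^3 + 4u^2 + 14u + 12) + (0)
Last nonzero remainder: 2u^3 + 4u^2 + 14u + 12. Dividing through by 2 gives the monic gcd u^3 + 2u^2 + 7u + 6.

u^3 + 2u^2 + 7u + 6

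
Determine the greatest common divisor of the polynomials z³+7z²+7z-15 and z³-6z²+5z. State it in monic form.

z-1

Euclidean algorithm in ℚ[z]:
  z³+7z²+7z-15 = (z³-6z²+5z) + (13z²+2z-15)
  z³-6z²+5z = ((1/13)z-80/169)(13z²+2z-15) + ((1200/169)z-1200/169)
  13z²+2z-15 = ((2197/1200)z+169/80)((1200/169)z-1200/169) + (0)
Last nonzero remainder: (1200/169)z-1200/169. Dividing through by 1200/169 gives the monic gcd z-1.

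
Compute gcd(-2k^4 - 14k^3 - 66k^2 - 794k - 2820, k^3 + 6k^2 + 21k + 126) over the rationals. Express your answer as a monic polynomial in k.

k + 6

Euclidean algorithm in ℚ[k]:
  -2k^4 - 14k^3 - 66k^2 - 794k - 2820 = (-2k - 2)(k^3 + 6k^2 + 21k + 126) + (-12k^2 - 500k - 2568)
  k^3 + 6k^2 + 21k + 126 = (-(1/12)k + 107/36)(-12k^2 - 500k - 2568) + ((11638/9)k + 23276/3)
  -12k^2 - 500k - 2568 = (-(54/5819)k - 1926/5819)((11638/9)k + 23276/3) + (0)
Last nonzero remainder: (11638/9)k + 23276/3. Dividing through by 11638/9 gives the monic gcd k + 6.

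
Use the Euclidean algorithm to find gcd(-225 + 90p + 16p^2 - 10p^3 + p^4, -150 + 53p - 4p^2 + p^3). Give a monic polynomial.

-3 + p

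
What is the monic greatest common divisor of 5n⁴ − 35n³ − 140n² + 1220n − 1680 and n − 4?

n − 4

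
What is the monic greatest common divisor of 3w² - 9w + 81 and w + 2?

1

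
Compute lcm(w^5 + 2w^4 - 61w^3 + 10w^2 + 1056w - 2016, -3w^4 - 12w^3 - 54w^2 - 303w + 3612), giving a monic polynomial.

w^7 + 3w^6 - 16w^5 + 35w^4 - 1557w^3 - 530w^2 + 43392w - 86688

Apply the Euclidean algorithm:
  w^5 + 2w^4 - 61w^3 + 10w^2 + 1056w - 2016 = (-(1/3)w + 2/3)(-3w^4 - 12w^3 - 54w^2 - 303w + 3612) + (-71w^3 - 55w^2 + 2462w - 4424)
  -3w^4 - 12w^3 - 54w^2 - 303w + 3612 = ((3/71)w + 687/5041)(-71w^3 - 55w^2 + 2462w - 4424) + (-(758835/5041)w^2 - (2276505/5041)w + 21247380/5041)
  -71w^3 - 55w^2 + 2462w - 4424 = ((357911/758835)w - 796478/758835)(-(758835/5041)w^2 - (2276505/5041)w + 21247380/5041) + (0)
Last nonzero remainder: -(758835/5041)w^2 - (2276505/5041)w + 21247380/5041. Dividing through by -758835/5041 gives the monic gcd w^2 + 3w - 28.
Then lcm(f, g) = f·g / gcd(f, g); expanding and making the result monic gives the answer.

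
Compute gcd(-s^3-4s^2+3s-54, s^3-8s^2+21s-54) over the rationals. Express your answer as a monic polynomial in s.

s^2-2s+9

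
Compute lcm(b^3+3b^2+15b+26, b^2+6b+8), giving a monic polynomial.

By polynomial division,
  b^3+3b^2+15b+26 = (b-3)(b^2+6b+8) + (25b+50)
  b^2+6b+8 = ((1/25)b+4/25)(25b+50) + (0)
Last nonzero remainder: 25b+50. Dividing through by 25 gives the monic gcd b+2.
Then lcm(f, g) = f·g / gcd(f, g); expanding and making the result monic gives the answer.

b^4+7b^3+27b^2+86b+104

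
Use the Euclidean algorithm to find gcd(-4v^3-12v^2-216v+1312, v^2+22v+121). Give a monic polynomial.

1

By polynomial division,
  -4v^3-12v^2-216v+1312 = (-4v+76)(v^2+22v+121) + (-1404v-7884)
  v^2+22v+121 = (-(1/1404)v-71/6084)(-1404v-7884) + (4900/169)
  -1404v-7884 = (-(59319/1225)v-333099/1225)(4900/169) + (0)
The last nonzero remainder is the constant 4900/169, so the polynomials are coprime and gcd = 1.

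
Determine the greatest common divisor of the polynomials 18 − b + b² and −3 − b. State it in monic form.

1

By polynomial division,
  b² − b + 18 = (−b + 4)(−b − 3) + (30)
  −b − 3 = (−(1/30)b − 1/10)(30) + (0)
The last nonzero remainder is the constant 30, so the polynomials are coprime and gcd = 1.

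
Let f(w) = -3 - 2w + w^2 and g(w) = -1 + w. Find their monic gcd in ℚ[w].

Repeated division with remainder:
  w^2 - 2w - 3 = (w - 1)(w - 1) + (-4)
  w - 1 = (-(1/4)w + 1/4)(-4) + (0)
The last nonzero remainder is the constant -4, so the polynomials are coprime and gcd = 1.

1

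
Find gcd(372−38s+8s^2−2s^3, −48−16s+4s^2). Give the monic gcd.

Repeated division with remainder:
  −2s^3+8s^2−38s+372 = (−(1/2)s)(4s^2−16s−48) + (−62s+372)
  4s^2−16s−48 = (−(2/31)s−4/31)(−62s+372) + (0)
Last nonzero remainder: −62s+372. Dividing through by −62 gives the monic gcd s−6.

−6+s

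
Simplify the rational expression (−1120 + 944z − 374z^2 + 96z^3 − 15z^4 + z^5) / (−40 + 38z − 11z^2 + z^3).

(−56 + 22z − 6z^2 + z^3)/(−2 + z)

Repeated division with remainder:
  z^5 − 15z^4 + 96z^3 − 374z^2 + 944z − 1120 = (z^2 − 4z + 14)(z^3 − 11z^2 + 38z − 40) + (−28z^2 + 252z − 560)
  z^3 − 11z^2 + 38z − 40 = (−(1/28)z + 1/14)(−28z^2 + 252z − 560) + (0)
Last nonzero remainder: −28z^2 + 252z − 560. Dividing through by −28 gives the monic gcd z^2 − 9z + 20.
Cancel z^2 − 9z + 20 from numerator and denominator to get the reduced form.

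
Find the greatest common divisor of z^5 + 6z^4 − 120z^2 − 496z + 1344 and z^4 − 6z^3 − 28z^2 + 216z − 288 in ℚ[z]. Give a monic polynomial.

Repeated division with remainder:
  z^5 + 6z^4 − 120z^2 − 496z + 1344 = (z + 12)(z^4 − 6z^3 − 28z^2 + 216z − 288) + (100z^3 − 2800z + 4800)
  z^4 − 6z^3 − 28z^2 + 216z − 288 = ((1/100)z − 3/50)(100z^3 − 2800z + 4800) + (0)
Last nonzero remainder: 100z^3 − 2800z + 4800. Dividing through by 100 gives the monic gcd z^3 − 28z + 48.

z^3 − 28z + 48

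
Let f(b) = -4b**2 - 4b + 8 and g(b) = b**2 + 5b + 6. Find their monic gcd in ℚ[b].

b + 2

Apply the Euclidean algorithm:
  -4b**2 - 4b + 8 = (-4)(b**2 + 5b + 6) + (16b + 32)
  b**2 + 5b + 6 = ((1/16)b + 3/16)(16b + 32) + (0)
Last nonzero remainder: 16b + 32. Dividing through by 16 gives the monic gcd b + 2.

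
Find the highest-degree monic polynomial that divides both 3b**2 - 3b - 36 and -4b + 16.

Repeated division with remainder:
  3b**2 - 3b - 36 = (-(3/4)b - 9/4)(-4b + 16) + (0)
Last nonzero remainder: -4b + 16. Dividing through by -4 gives the monic gcd b - 4.

b - 4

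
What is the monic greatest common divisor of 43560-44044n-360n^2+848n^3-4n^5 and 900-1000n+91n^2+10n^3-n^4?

Repeated division with remainder:
  -4n^5+848n^3-360n^2-44044n+43560 = (4n+40)(-n^4+10n^3+91n^2-1000n+900) + (84n^3-7644n+7560)
  -n^4+10n^3+91n^2-1000n+900 = (-(1/84)n+5/42)(84n^3-7644n+7560) + (0)
Last nonzero remainder: 84n^3-7644n+7560. Dividing through by 84 gives the monic gcd n^3-91n+90.

90-91n+n^3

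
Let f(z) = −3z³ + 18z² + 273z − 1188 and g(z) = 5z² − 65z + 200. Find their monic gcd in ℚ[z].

By polynomial division,
  −3z³ + 18z² + 273z − 1188 = (−(3/5)z − 21/5)(5z² − 65z + 200) + (120z − 348)
  5z² − 65z + 200 = ((1/24)z − 101/240)(120z − 348) + (1071/20)
  120z − 348 = ((800/357)z − 2320/357)(1071/20) + (0)
The last nonzero remainder is the constant 1071/20, so the polynomials are coprime and gcd = 1.

1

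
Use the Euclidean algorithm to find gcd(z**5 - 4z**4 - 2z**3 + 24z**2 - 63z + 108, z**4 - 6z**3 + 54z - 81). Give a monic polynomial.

Apply the Euclidean algorithm:
  z**5 - 4z**4 - 2z**3 + 24z**2 - 63z + 108 = (z + 2)(z**4 - 6z**3 + 54z - 81) + (10z**3 - 30z**2 - 90z + 270)
  z**4 - 6z**3 + 54z - 81 = ((1/10)z - 3/10)(10z**3 - 30z**2 - 90z + 270) + (0)
Last nonzero remainder: 10z**3 - 30z**2 - 90z + 270. Dividing through by 10 gives the monic gcd z**3 - 3z**2 - 9z + 27.

z**3 - 3z**2 - 9z + 27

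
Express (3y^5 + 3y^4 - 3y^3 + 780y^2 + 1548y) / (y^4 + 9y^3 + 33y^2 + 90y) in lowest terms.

(3y^3 - 15y^2 + 87y + 258)/(y^2 + 3y + 15)

Euclidean algorithm in ℚ[y]:
  3y^5 + 3y^4 - 3y^3 + 780y^2 + 1548y = (3y - 24)(y^4 + 9y^3 + 33y^2 + 90y) + (114y^3 + 1302y^2 + 3708y)
  y^4 + 9y^3 + 33y^2 + 90y = ((1/114)y - 23/1083)(114y^3 + 1302y^2 + 3708y) + ((10153/361)y^2 + (60918/361)y)
  114y^3 + 1302y^2 + 3708y = ((41154/10153)y + 223098/10153)((10153/361)y^2 + (60918/361)y) + (0)
Last nonzero remainder: (10153/361)y^2 + (60918/361)y. Dividing through by 10153/361 gives the monic gcd y^2 + 6y.
Cancel y^2 + 6y from numerator and denominator to get the reduced form.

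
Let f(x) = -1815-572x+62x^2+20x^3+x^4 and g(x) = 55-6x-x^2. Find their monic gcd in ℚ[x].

Euclidean algorithm in ℚ[x]:
  x^4+20x^3+62x^2-572x-1815 = (-x^2-14x-33)(-x^2-6x+55) + (0)
Last nonzero remainder: -x^2-6x+55. Dividing through by -1 gives the monic gcd x^2+6x-55.

-55+6x+x^2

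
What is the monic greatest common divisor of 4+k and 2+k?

1

Repeated division with remainder:
  k+4 = (k+2) + (2)
  k+2 = ((1/2)k+1)(2) + (0)
The last nonzero remainder is the constant 2, so the polynomials are coprime and gcd = 1.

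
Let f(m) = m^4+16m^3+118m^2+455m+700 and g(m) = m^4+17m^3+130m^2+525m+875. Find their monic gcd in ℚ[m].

m^3+12m^2+70m+175

Apply the Euclidean algorithm:
  m^4+16m^3+118m^2+455m+700 = (m^4+17m^3+130m^2+525m+875) + (-m^3-12m^2-70m-175)
  m^4+17m^3+130m^2+525m+875 = (-m-5)(-m^3-12m^2-70m-175) + (0)
Last nonzero remainder: -m^3-12m^2-70m-175. Dividing through by -1 gives the monic gcd m^3+12m^2+70m+175.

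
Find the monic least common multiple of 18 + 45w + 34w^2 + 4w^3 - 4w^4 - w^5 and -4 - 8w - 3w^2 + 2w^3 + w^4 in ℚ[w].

Euclidean algorithm in ℚ[w]:
  -w^5 - 4w^4 + 4w^3 + 34w^2 + 45w + 18 = (-w - 2)(w^4 + 2w^3 - 3w^2 - 8w - 4) + (5w^3 + 20w^2 + 25w + 10)
  w^4 + 2w^3 - 3w^2 - 8w - 4 = ((1/5)w - 2/5)(5w^3 + 20w^2 + 25w + 10) + (0)
Last nonzero remainder: 5w^3 + 20w^2 + 25w + 10. Dividing through by 5 gives the monic gcd w^3 + 4w^2 + 5w + 2.
Then lcm(f, g) = f·g / gcd(f, g); expanding and making the result monic gives the answer.

36 + 72w + 23w^2 - 26w^3 - 12w^4 + 2w^5 + w^6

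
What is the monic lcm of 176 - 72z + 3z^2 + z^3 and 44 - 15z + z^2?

-1936 + 968z - 105z^2 - 8z^3 + z^4

By polynomial division,
  z^3 + 3z^2 - 72z + 176 = (z + 18)(z^2 - 15z + 44) + (154z - 616)
  z^2 - 15z + 44 = ((1/154)z - 1/14)(154z - 616) + (0)
Last nonzero remainder: 154z - 616. Dividing through by 154 gives the monic gcd z - 4.
Then lcm(f, g) = f·g / gcd(f, g); expanding and making the result monic gives the answer.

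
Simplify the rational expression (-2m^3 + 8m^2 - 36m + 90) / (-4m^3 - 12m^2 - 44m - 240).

(m - 3)/(2m + 8)

By polynomial division,
  -2m^3 + 8m^2 - 36m + 90 = (1/2)(-4m^3 - 12m^2 - 44m - 240) + (14m^2 - 14m + 210)
  -4m^3 - 12m^2 - 44m - 240 = (-(2/7)m - 8/7)(14m^2 - 14m + 210) + (0)
Last nonzero remainder: 14m^2 - 14m + 210. Dividing through by 14 gives the monic gcd m^2 - m + 15.
Cancel m^2 - m + 15 from numerator and denominator to get the reduced form.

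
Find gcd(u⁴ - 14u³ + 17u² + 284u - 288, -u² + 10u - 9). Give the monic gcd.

u² - 10u + 9

Repeated division with remainder:
  u⁴ - 14u³ + 17u² + 284u - 288 = (-u² + 4u + 32)(-u² + 10u - 9) + (0)
Last nonzero remainder: -u² + 10u - 9. Dividing through by -1 gives the monic gcd u² - 10u + 9.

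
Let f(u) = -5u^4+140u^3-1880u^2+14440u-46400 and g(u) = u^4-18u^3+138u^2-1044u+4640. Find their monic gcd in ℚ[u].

u^2-18u+80

Euclidean algorithm in ℚ[u]:
  -5u^4+140u^3-1880u^2+14440u-46400 = (-5)(u^4-18u^3+138u^2-1044u+4640) + (50u^3-1190u^2+9220u-23200)
  u^4-18u^3+138u^2-1044u+4640 = ((1/50)u+29/250)(50u^3-1190u^2+9220u-23200) + ((2291/25)u^2-(41238/25)u+36656/5)
  50u^3-1190u^2+9220u-23200 = ((1250/2291)u-250/79)((2291/25)u^2-(41238/25)u+36656/5) + (0)
Last nonzero remainder: (2291/25)u^2-(41238/25)u+36656/5. Dividing through by 2291/25 gives the monic gcd u^2-18u+80.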